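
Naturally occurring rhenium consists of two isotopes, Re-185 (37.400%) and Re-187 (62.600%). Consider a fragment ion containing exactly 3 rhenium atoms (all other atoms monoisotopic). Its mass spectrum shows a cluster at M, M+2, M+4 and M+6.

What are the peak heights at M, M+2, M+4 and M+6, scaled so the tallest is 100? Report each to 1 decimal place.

11.9 : 59.7 : 100.0 : 55.8

Expanding (0.37400 + 0.62600)^3:
P(M) = 0.37400^3 = 0.052314
P(M+2) = 3 × 0.37400^2 × 0.62600^1 = 0.262687
P(M+4) = 3 × 0.37400^1 × 0.62600^2 = 0.439685
P(M+6) = 0.62600^3 = 0.245314
The M+4 peak is largest (0.439685); scaling to 100 gives 11.9 : 59.7 : 100.0 : 55.8.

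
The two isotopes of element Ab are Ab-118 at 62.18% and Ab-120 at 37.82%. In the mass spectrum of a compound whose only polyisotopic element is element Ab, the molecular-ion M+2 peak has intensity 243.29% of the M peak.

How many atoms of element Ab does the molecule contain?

4

For n independent Ab atoms, I(M+2)/I(M) = n · (abundance Ab-120) / (abundance Ab-118) = n · 0.3782/0.6218.
n = 2.4329 × 0.6218/0.3782 = 4.00 ≈ 4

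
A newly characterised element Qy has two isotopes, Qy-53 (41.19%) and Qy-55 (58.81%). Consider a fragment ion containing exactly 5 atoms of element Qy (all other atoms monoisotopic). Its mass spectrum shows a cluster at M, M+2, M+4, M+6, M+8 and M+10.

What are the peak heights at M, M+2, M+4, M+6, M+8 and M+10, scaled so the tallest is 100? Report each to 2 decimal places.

Expanding (0.4119 + 0.5881)^5:
P(M) = 0.4119^5 = 0.011857
P(M+2) = 5 × 0.4119^4 × 0.5881^1 = 0.084642
P(M+4) = 10 × 0.4119^3 × 0.5881^2 = 0.241701
P(M+6) = 10 × 0.4119^2 × 0.5881^3 = 0.345094
P(M+8) = 5 × 0.4119^1 × 0.5881^4 = 0.246358
P(M+10) = 0.5881^5 = 0.070349
The M+6 peak is largest (0.345094); scaling to 100 gives 3.44 : 24.53 : 70.04 : 100.00 : 71.39 : 20.39.

3.44 : 24.53 : 70.04 : 100.00 : 71.39 : 20.39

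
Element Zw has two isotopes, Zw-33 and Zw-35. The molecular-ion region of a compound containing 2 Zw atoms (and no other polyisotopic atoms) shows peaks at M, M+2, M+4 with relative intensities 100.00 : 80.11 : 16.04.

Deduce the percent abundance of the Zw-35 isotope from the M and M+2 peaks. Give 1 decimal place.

28.6%

Let p = fractional abundance of Zw-33. I(M+2)/I(M) = [C(2,1)·p^1·(1−p)] / p^2 = 2·(1−p)/p = 80.11/100.00 = 0.8011
(1−p)/p = 0.8011/2 = 0.4006  ⇒  p = 1/(1 + 0.4006) = 0.7140
Zw-33: 71.4%, Zw-35: 28.6%.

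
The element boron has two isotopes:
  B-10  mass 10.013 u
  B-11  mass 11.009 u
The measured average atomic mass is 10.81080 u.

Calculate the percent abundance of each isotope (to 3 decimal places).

With x = fraction of B-10 (so B-11 is 1 − x):
10.013·x + 11.009·(1 − x) = 10.81080
(10.013 − 11.009)·x = 10.81080 − 11.009
x = -0.19820 / -0.996 = 0.19900 → 19.900% B-10, 80.100% B-11.

B-10: 19.900%, B-11: 80.100%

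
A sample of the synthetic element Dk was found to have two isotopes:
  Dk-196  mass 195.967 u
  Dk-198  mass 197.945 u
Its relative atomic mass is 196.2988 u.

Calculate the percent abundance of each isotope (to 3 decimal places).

Let x be the fractional abundance of Dk-196; then Dk-198 has abundance 1 − x.
195.967·x + 197.945·(1 − x) = 196.2988
(195.967 − 197.945)·x = 196.2988 − 197.945
x = -1.6462 / -1.978 = 0.83225 → 83.225% Dk-196, 16.775% Dk-198.

Dk-196: 83.225%, Dk-198: 16.775%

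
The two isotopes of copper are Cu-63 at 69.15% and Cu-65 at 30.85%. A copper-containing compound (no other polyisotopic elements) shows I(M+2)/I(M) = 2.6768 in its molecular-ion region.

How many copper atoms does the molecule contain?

6

For n independent Cu atoms, I(M+2)/I(M) = n · (abundance Cu-65) / (abundance Cu-63) = n · 0.3085/0.6915.
n = 2.6768 × 0.6915/0.3085 = 6.00 ≈ 6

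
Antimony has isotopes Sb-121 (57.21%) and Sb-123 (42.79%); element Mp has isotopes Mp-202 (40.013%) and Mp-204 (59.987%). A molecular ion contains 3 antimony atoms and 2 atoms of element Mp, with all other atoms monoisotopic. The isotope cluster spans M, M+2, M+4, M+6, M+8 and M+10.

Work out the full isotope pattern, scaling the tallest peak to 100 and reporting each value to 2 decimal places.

Antimony pattern (n=3): 0.18724742 : 0.42015297 : 0.3142518 : 0.07834781
Element Mp pattern (n=2): 0.16010402 : 0.48005197 : 0.35984402
Convolve the two distributions (both contribute in 2-u steps):
  M: 0.18724742×0.16010402 = 0.029979
  M+2: 0.18724742×0.48005197 + 0.42015297×0.16010402 = 0.157157
  M+4: 0.18724742×0.35984402 + 0.42015297×0.48005197 + 0.3142518×0.16010402 = 0.319388
  M+6: 0.42015297×0.35984402 + 0.3142518×0.48005197 + 0.07834781×0.16010402 = 0.314591
  M+8: 0.3142518×0.35984402 + 0.07834781×0.48005197 = 0.150693
  M+10: 0.07834781×0.35984402 = 0.028193
Scale to base peak (0.319388) = 100: 9.39 : 49.21 : 100.00 : 98.50 : 47.18 : 8.83

9.39 : 49.21 : 100.00 : 98.50 : 47.18 : 8.83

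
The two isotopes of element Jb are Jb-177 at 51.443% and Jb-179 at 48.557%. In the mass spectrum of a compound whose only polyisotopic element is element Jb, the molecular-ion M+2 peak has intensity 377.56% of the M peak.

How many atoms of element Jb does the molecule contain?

4

For n independent Jb atoms, I(M+2)/I(M) = n · (abundance Jb-179) / (abundance Jb-177) = n · 0.48557/0.51443.
n = 3.7756 × 0.51443/0.48557 = 4.00 ≈ 4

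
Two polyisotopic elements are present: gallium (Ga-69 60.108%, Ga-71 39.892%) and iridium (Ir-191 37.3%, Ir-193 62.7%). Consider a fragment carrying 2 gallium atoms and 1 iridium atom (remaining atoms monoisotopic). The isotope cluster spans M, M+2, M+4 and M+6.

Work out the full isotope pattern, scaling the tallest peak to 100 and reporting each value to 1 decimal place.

Gallium pattern (n=2): 0.36129717 : 0.47956567 : 0.15913717
Iridium pattern (n=1): 0.3730 : 0.6270
Convolve the two distributions (both contribute in 2-u steps):
  M: 0.36129717×0.3730 = 0.134764
  M+2: 0.36129717×0.6270 + 0.47956567×0.3730 = 0.405411
  M+4: 0.47956567×0.6270 + 0.15913717×0.3730 = 0.360046
  M+6: 0.15913717×0.6270 = 0.099779
Scale to base peak (0.405411) = 100: 33.2 : 100.0 : 88.8 : 24.6

33.2 : 100.0 : 88.8 : 24.6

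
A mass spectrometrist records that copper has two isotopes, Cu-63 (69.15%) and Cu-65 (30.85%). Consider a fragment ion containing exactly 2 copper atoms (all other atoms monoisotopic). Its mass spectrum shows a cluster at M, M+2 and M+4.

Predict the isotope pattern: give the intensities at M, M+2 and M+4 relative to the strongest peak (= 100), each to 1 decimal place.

Each Cu atom is independently Cu-63 (p = 0.6915) or Cu-65 (q = 0.3085); the cluster is the binomial expansion (p + q)^2.
P(M) = 0.6915^2 = 0.478172
P(M+2) = 2 × 0.6915^1 × 0.3085^1 = 0.426656
P(M+4) = 0.3085^2 = 0.095172
The M peak is largest (0.478172); scaling to 100 gives 100.0 : 89.2 : 19.9.

100.0 : 89.2 : 19.9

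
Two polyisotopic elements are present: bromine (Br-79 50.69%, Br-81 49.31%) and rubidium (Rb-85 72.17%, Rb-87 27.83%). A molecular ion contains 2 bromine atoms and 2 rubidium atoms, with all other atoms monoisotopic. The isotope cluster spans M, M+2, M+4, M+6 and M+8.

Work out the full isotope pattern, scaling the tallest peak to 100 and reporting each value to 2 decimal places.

Bromine pattern (n=2): 0.25694761 : 0.49990478 : 0.24314761
Rubidium pattern (n=2): 0.52085089 : 0.40169822 : 0.07745089
Convolve the two distributions (both contribute in 2-u steps):
  M: 0.25694761×0.52085089 = 0.133831
  M+2: 0.25694761×0.40169822 + 0.49990478×0.52085089 = 0.363591
  M+4: 0.25694761×0.07745089 + 0.49990478×0.40169822 + 0.24314761×0.52085089 = 0.347355
  M+6: 0.49990478×0.07745089 + 0.24314761×0.40169822 = 0.136390
  M+8: 0.24314761×0.07745089 = 0.018832
Scale to base peak (0.363591) = 100: 36.81 : 100.00 : 95.53 : 37.51 : 5.18

36.81 : 100.00 : 95.53 : 37.51 : 5.18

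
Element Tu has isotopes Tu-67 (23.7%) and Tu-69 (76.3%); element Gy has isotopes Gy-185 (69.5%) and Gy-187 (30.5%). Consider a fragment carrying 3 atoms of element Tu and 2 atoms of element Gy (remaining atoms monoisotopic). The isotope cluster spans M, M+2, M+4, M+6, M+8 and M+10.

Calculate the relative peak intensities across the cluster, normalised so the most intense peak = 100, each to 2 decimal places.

1.60 : 16.85 : 63.60 : 100.00 : 56.42 : 10.28

Element Tu pattern (n=3): 0.01331205 : 0.12857084 : 0.41392216 : 0.44419495
Element Gy pattern (n=2): 0.483025 : 0.42395 : 0.093025
Convolve the two distributions (both contribute in 2-u steps):
  M: 0.01331205×0.483025 = 0.006430
  M+2: 0.01331205×0.42395 + 0.12857084×0.483025 = 0.067747
  M+4: 0.01331205×0.093025 + 0.12857084×0.42395 + 0.41392216×0.483025 = 0.255681
  M+6: 0.12857084×0.093025 + 0.41392216×0.42395 + 0.44419495×0.483025 = 0.402000
  M+8: 0.41392216×0.093025 + 0.44419495×0.42395 = 0.226822
  M+10: 0.44419495×0.093025 = 0.041321
Scale to base peak (0.402000) = 100: 1.60 : 16.85 : 63.60 : 100.00 : 56.42 : 10.28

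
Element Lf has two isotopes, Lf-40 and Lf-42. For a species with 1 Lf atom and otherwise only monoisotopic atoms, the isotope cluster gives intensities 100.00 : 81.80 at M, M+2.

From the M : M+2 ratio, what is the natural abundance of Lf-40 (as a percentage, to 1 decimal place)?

55.0%

Let p = fractional abundance of Lf-40. I(M+2)/I(M) = [C(1,1)·p^0·(1−p)] / p^1 = 1·(1−p)/p = 81.80/100.00 = 0.8180
(1−p)/p = 0.8180/1 = 0.8180  ⇒  p = 1/(1 + 0.8180) = 0.5501
Lf-40: 55.0%, Lf-42: 45.0%.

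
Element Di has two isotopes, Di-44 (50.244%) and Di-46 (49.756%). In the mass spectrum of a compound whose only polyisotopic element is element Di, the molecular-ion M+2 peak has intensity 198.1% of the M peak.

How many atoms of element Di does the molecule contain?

For n independent Di atoms, I(M+2)/I(M) = n · (abundance Di-46) / (abundance Di-44) = n · 0.49756/0.50244.
n = 1.981 × 0.50244/0.49756 = 2.00 ≈ 2

2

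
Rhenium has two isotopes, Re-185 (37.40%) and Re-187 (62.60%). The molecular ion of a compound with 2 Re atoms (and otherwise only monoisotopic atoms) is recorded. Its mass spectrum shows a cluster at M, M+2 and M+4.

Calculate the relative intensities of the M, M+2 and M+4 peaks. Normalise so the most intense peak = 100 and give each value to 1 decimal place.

29.9 : 100.0 : 83.7

Expanding (0.3740 + 0.6260)^2:
P(M) = 0.3740^2 = 0.139876
P(M+2) = 2 × 0.3740^1 × 0.6260^1 = 0.468248
P(M+4) = 0.6260^2 = 0.391876
The M+2 peak is largest (0.468248); scaling to 100 gives 29.9 : 100.0 : 83.7.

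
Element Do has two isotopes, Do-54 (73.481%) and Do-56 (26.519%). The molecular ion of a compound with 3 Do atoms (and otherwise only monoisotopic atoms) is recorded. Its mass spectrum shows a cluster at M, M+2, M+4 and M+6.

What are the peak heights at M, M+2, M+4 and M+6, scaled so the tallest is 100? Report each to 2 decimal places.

92.36 : 100.00 : 36.09 : 4.34

Expanding (0.73481 + 0.26519)^3:
P(M) = 0.73481^3 = 0.396758
P(M+2) = 3 × 0.73481^2 × 0.26519^1 = 0.429565
P(M+4) = 3 × 0.73481^1 × 0.26519^2 = 0.155028
P(M+6) = 0.26519^3 = 0.018650
The M+2 peak is largest (0.429565); scaling to 100 gives 92.36 : 100.00 : 36.09 : 4.34.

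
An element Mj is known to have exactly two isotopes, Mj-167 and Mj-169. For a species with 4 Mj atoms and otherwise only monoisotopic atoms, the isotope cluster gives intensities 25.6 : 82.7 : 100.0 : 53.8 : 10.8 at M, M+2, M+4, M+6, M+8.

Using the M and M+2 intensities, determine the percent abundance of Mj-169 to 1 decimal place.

If p is the fraction of Mj that is Mj-167, then I(M+2)/I(M) = [C(4,1)·p^3·(1−p)] / p^4 = 4·(1−p)/p = 82.7/25.6 = 3.2305
(1−p)/p = 3.2305/4 = 0.8076  ⇒  p = 1/(1 + 0.8076) = 0.5532
Mj-167: 55.3%, Mj-169: 44.7%.

44.7%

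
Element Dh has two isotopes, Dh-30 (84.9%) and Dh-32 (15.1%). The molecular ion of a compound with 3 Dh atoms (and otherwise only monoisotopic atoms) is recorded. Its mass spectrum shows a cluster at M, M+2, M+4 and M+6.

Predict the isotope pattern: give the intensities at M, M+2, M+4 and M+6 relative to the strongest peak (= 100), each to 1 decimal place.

The 3 Dh atoms are independent, so intensities follow the terms of (0.849 + 0.151)^3.
P(M) = 0.849^3 = 0.611960
P(M+2) = 3 × 0.849^2 × 0.151^1 = 0.326523
P(M+4) = 3 × 0.849^1 × 0.151^2 = 0.058074
P(M+6) = 0.151^3 = 0.003443
The M peak is largest (0.611960); scaling to 100 gives 100.0 : 53.4 : 9.5 : 0.6.

100.0 : 53.4 : 9.5 : 0.6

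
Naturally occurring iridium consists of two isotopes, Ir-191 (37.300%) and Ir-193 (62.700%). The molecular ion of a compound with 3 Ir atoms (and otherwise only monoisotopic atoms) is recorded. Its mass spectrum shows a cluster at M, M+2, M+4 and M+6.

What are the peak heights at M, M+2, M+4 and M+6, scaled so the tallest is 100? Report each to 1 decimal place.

Each Ir atom is independently Ir-191 (p = 0.37300) or Ir-193 (q = 0.62700); the cluster is the binomial expansion (p + q)^3.
P(M) = 0.37300^3 = 0.051895
P(M+2) = 3 × 0.37300^2 × 0.62700^1 = 0.261702
P(M+4) = 3 × 0.37300^1 × 0.62700^2 = 0.439911
P(M+6) = 0.62700^3 = 0.246492
The M+4 peak is largest (0.439911); scaling to 100 gives 11.8 : 59.5 : 100.0 : 56.0.

11.8 : 59.5 : 100.0 : 56.0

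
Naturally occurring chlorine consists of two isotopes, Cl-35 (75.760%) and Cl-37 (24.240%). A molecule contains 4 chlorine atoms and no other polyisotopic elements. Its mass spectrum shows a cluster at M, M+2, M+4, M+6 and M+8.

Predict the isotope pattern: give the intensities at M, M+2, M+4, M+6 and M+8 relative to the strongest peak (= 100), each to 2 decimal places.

78.14 : 100.00 : 47.99 : 10.24 : 0.82

The 4 Cl atoms are independent, so intensities follow the terms of (0.75760 + 0.24240)^4.
P(M) = 0.75760^4 = 0.329428
P(M+2) = 4 × 0.75760^3 × 0.24240^1 = 0.421612
P(M+4) = 6 × 0.75760^2 × 0.24240^2 = 0.202347
P(M+6) = 4 × 0.75760^1 × 0.24240^3 = 0.043162
P(M+8) = 0.24240^4 = 0.003452
The M+2 peak is largest (0.421612); scaling to 100 gives 78.14 : 100.00 : 47.99 : 10.24 : 0.82.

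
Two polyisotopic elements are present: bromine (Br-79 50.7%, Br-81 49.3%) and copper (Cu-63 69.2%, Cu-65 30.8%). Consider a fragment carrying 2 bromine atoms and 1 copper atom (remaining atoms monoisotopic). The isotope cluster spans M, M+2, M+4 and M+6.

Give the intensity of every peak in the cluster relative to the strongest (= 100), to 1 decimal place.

41.8 : 100.0 : 75.8 : 17.6

Bromine pattern (n=2): 0.257049 : 0.499902 : 0.243049
Copper pattern (n=1): 0.6920 : 0.3080
Convolve the two distributions (both contribute in 2-u steps):
  M: 0.257049×0.6920 = 0.177878
  M+2: 0.257049×0.3080 + 0.499902×0.6920 = 0.425103
  M+4: 0.499902×0.3080 + 0.243049×0.6920 = 0.322160
  M+6: 0.243049×0.3080 = 0.074859
Scale to base peak (0.425103) = 100: 41.8 : 100.0 : 75.8 : 17.6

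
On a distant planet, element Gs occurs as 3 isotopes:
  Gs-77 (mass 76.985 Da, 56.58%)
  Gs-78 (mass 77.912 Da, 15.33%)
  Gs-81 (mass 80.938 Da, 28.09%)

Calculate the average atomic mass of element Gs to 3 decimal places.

78.238 Da

The abundance-weighted mean is 0.5658 × 76.985 + 0.1533 × 77.912 + 0.2809 × 80.938
= 43.5581 + 11.9439 + 22.7355 = 78.2375 Da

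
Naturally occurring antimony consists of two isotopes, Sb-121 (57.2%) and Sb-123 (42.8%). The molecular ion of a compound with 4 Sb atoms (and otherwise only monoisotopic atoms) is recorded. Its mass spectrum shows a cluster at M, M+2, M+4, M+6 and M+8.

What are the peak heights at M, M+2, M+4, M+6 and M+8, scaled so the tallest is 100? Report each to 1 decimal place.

29.8 : 89.1 : 100.0 : 49.9 : 9.3

Each Sb atom is independently Sb-121 (p = 0.572) or Sb-123 (q = 0.428); the cluster is the binomial expansion (p + q)^4.
P(M) = 0.572^4 = 0.107049
P(M+2) = 4 × 0.572^3 × 0.428^1 = 0.320400
P(M+4) = 6 × 0.572^2 × 0.428^2 = 0.359609
P(M+6) = 4 × 0.572^1 × 0.428^3 = 0.179385
P(M+8) = 0.428^4 = 0.033556
The M+4 peak is largest (0.359609); scaling to 100 gives 29.8 : 89.1 : 100.0 : 49.9 : 9.3.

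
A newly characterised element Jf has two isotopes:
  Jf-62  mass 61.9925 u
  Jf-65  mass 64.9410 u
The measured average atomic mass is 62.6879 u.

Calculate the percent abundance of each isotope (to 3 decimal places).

Jf-62: 76.415%, Jf-65: 23.585%

Writing the weighted mean with unknown fraction x of Jf-62:
61.9925·x + 64.9410·(1 − x) = 62.6879
(61.9925 − 64.9410)·x = 62.6879 − 64.9410
x = -2.2531 / -2.9485 = 0.76415 → 76.415% Jf-62, 23.585% Jf-65.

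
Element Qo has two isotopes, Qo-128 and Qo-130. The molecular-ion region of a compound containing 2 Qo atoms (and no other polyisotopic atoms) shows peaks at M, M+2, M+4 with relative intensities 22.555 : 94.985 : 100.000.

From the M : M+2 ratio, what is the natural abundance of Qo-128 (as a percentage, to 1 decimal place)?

32.2%

Let p = fractional abundance of Qo-128. I(M+2)/I(M) = [C(2,1)·p^1·(1−p)] / p^2 = 2·(1−p)/p = 94.985/22.555 = 4.2113
(1−p)/p = 4.2113/2 = 2.1056  ⇒  p = 1/(1 + 2.1056) = 0.3220
Qo-128: 32.2%, Qo-130: 67.8%.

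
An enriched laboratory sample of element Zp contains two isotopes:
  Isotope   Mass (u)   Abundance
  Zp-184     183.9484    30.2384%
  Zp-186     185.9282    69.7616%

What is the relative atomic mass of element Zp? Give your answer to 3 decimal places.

185.330 u

Ar = Σ fᵢ·mᵢ = 0.302384 × 183.9484 + 0.697616 × 185.9282
= 55.62305 + 129.70649 = 185.32954 u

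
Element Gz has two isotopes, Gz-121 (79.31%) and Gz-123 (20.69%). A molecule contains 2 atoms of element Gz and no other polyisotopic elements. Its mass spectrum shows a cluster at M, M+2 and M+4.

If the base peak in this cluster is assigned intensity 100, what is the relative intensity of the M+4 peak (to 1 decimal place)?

6.8

(0.7931 + 0.2069)^2 gives M 0.6290, M+2 0.3282, M+4 0.0428; the largest is M.
P(M) = C(2,0) × 0.7931^2 × 0.2069^0 = 1 × 0.62900761 × 1.0000 = 0.629008 (base)
P(M+4) = C(2,2) × 0.7931^0 × 0.2069^2 = 1 × 1.0000 × 0.04280761 = 0.042808
Relative intensity = 0.042808 / 0.629008 × 100 = 6.8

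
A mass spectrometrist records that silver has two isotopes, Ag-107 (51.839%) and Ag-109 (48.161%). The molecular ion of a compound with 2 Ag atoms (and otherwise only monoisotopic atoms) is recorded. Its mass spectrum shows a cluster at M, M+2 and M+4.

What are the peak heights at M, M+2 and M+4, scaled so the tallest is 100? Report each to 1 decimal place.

The 2 Ag atoms are independent, so intensities follow the terms of (0.51839 + 0.48161)^2.
P(M) = 0.51839^2 = 0.268728
P(M+2) = 2 × 0.51839^1 × 0.48161^1 = 0.499324
P(M+4) = 0.48161^2 = 0.231948
The M+2 peak is largest (0.499324); scaling to 100 gives 53.8 : 100.0 : 46.5.

53.8 : 100.0 : 46.5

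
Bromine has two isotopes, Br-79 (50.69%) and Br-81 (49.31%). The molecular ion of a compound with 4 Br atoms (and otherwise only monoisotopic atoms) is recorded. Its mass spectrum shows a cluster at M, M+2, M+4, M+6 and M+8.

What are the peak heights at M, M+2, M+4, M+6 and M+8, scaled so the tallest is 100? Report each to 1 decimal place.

Expanding (0.5069 + 0.4931)^4:
P(M) = 0.5069^4 = 0.066022
P(M+2) = 4 × 0.5069^3 × 0.4931^1 = 0.256899
P(M+4) = 6 × 0.5069^2 × 0.4931^2 = 0.374857
P(M+6) = 4 × 0.5069^1 × 0.4931^3 = 0.243101
P(M+8) = 0.4931^4 = 0.059121
The M+4 peak is largest (0.374857); scaling to 100 gives 17.6 : 68.5 : 100.0 : 64.9 : 15.8.

17.6 : 68.5 : 100.0 : 64.9 : 15.8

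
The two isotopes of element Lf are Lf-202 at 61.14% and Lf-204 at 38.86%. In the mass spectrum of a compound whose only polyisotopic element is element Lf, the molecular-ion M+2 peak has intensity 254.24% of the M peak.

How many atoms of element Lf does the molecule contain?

4

With n Lf atoms, P(M+2)/P(M) = C(n,1)·p^(n−1)q / p^n = n·q/p = n · 0.3886/0.6114.
n = 2.5424 × 0.6114/0.3886 = 4.00 ≈ 4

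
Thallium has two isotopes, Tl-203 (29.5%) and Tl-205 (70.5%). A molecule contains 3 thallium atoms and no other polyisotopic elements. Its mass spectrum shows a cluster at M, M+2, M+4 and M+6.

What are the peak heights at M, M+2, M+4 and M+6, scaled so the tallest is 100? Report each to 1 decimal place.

5.8 : 41.8 : 100.0 : 79.7

Expanding (0.295 + 0.705)^3:
P(M) = 0.295^3 = 0.025672
P(M+2) = 3 × 0.295^2 × 0.705^1 = 0.184058
P(M+4) = 3 × 0.295^1 × 0.705^2 = 0.439867
P(M+6) = 0.705^3 = 0.350403
The M+4 peak is largest (0.439867); scaling to 100 gives 5.8 : 41.8 : 100.0 : 79.7.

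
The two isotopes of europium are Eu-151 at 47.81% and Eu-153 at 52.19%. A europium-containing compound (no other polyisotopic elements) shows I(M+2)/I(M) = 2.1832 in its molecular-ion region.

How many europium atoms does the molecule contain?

2

With n Eu atoms, P(M+2)/P(M) = C(n,1)·p^(n−1)q / p^n = n·q/p = n · 0.5219/0.4781.
n = 2.1832 × 0.4781/0.5219 = 2.00 ≈ 2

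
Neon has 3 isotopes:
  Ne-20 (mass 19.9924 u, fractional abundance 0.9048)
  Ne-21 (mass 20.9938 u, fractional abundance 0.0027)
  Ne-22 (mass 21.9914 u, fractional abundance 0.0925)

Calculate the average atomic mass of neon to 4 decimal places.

Ar = Σ fᵢ·mᵢ = 0.9048 × 19.9924 + 0.0027 × 20.9938 + 0.0925 × 21.9914
= 18.08912 + 0.05668 + 2.03420 = 20.18000 u

20.1800 u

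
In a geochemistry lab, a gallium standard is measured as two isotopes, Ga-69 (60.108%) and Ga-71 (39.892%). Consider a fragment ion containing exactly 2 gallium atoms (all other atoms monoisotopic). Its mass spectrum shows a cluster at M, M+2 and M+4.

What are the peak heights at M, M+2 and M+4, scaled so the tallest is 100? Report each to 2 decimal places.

75.34 : 100.00 : 33.18

The 2 Ga atoms are independent, so intensities follow the terms of (0.60108 + 0.39892)^2.
P(M) = 0.60108^2 = 0.361297
P(M+2) = 2 × 0.60108^1 × 0.39892^1 = 0.479566
P(M+4) = 0.39892^2 = 0.159137
The M+2 peak is largest (0.479566); scaling to 100 gives 75.34 : 100.00 : 33.18.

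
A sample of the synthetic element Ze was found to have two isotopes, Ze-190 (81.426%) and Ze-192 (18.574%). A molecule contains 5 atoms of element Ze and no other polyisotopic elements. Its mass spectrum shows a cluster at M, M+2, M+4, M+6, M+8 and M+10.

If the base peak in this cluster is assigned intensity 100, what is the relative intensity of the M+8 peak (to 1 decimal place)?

1.2

(0.81426 + 0.18574)^5 gives M 0.3579, M+2 0.4083, M+4 0.1863, M+6 0.0425, M+8 0.0048, M+10 0.0002; the largest is M+2.
P(M+2) = C(5,1) × 0.81426^4 × 0.18574^1 = 5 × 0.43959466 × 0.18574 = 0.408252 (base)
P(M+8) = C(5,4) × 0.81426^1 × 0.18574^4 = 5 × 0.81426 × 0.0011902 = 0.004846
Relative intensity = 0.004846 / 0.408252 × 100 = 1.2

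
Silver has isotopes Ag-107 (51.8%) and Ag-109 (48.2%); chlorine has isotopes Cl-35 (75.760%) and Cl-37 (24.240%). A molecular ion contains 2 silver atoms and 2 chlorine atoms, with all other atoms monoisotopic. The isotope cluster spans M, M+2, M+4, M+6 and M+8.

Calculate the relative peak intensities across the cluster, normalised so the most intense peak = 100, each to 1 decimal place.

Silver pattern (n=2): 0.268324 : 0.499352 : 0.232324
Chlorine pattern (n=2): 0.57395776 : 0.36728448 : 0.05875776
Convolve the two distributions (both contribute in 2-u steps):
  M: 0.268324×0.57395776 = 0.154007
  M+2: 0.268324×0.36728448 + 0.499352×0.57395776 = 0.385158
  M+4: 0.268324×0.05875776 + 0.499352×0.36728448 + 0.232324×0.57395776 = 0.332515
  M+6: 0.499352×0.05875776 + 0.232324×0.36728448 = 0.114670
  M+8: 0.232324×0.05875776 = 0.013651
Scale to base peak (0.385158) = 100: 40.0 : 100.0 : 86.3 : 29.8 : 3.5

40.0 : 100.0 : 86.3 : 29.8 : 3.5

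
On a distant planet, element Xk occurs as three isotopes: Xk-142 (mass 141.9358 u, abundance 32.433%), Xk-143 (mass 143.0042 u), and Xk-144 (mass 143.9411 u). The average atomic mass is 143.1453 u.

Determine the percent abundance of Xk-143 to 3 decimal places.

The remaining 67.567% is split between Xk-143 (fraction x) and Xk-144 (fraction 0.67567 − x).
Substituting: 143.0042x + 143.9411(0.67567 − x) = 97.111261986
(143.0042 − 143.9411)x = -0.145421051  ⇒  x = 0.15522, y = 0.52045
Xk-143: 15.522%, Xk-144: 52.045%.

15.522%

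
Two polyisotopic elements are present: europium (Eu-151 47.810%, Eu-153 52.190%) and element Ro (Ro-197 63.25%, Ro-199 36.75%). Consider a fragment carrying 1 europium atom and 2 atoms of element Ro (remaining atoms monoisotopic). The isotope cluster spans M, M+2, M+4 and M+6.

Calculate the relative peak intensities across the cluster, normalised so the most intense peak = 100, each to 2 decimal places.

44.37 : 100.00 : 71.27 : 16.35

Europium pattern (n=1): 0.4781 : 0.5219
Element Ro pattern (n=2): 0.40005625 : 0.4648875 : 0.13505625
Convolve the two distributions (both contribute in 2-u steps):
  M: 0.4781×0.40005625 = 0.191267
  M+2: 0.4781×0.4648875 + 0.5219×0.40005625 = 0.431052
  M+4: 0.4781×0.13505625 + 0.5219×0.4648875 = 0.307195
  M+6: 0.5219×0.13505625 = 0.070486
Scale to base peak (0.431052) = 100: 44.37 : 100.00 : 71.27 : 16.35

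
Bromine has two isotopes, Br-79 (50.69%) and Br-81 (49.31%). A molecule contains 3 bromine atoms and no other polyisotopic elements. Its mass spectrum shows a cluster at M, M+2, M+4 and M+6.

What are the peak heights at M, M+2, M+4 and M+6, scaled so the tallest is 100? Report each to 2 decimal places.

34.27 : 100.00 : 97.28 : 31.54

Expanding (0.5069 + 0.4931)^3:
P(M) = 0.5069^3 = 0.130247
P(M+2) = 3 × 0.5069^2 × 0.4931^1 = 0.380103
P(M+4) = 3 × 0.5069^1 × 0.4931^2 = 0.369755
P(M+6) = 0.4931^3 = 0.119896
The M+2 peak is largest (0.380103); scaling to 100 gives 34.27 : 100.00 : 97.28 : 31.54.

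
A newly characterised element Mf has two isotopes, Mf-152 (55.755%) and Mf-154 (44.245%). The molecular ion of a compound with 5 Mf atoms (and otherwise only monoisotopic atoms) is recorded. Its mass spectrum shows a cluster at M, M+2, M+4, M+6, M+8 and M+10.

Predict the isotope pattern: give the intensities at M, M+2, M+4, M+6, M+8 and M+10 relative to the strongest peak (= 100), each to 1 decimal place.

Each Mf atom is independently Mf-152 (p = 0.55755) or Mf-154 (q = 0.44245); the cluster is the binomial expansion (p + q)^5.
P(M) = 0.55755^5 = 0.053879
P(M+2) = 5 × 0.55755^4 × 0.44245^1 = 0.213781
P(M+4) = 10 × 0.55755^3 × 0.44245^2 = 0.339297
P(M+6) = 10 × 0.55755^2 × 0.44245^3 = 0.269253
P(M+8) = 5 × 0.55755^1 × 0.44245^4 = 0.106834
P(M+10) = 0.44245^5 = 0.016956
The M+4 peak is largest (0.339297); scaling to 100 gives 15.9 : 63.0 : 100.0 : 79.4 : 31.5 : 5.0.

15.9 : 63.0 : 100.0 : 79.4 : 31.5 : 5.0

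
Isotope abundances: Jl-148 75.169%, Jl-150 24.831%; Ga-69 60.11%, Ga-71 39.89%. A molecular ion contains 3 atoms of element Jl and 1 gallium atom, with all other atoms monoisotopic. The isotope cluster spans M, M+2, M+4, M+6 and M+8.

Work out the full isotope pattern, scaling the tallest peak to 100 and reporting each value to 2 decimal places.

60.44 : 100.00 : 59.53 : 15.31 : 1.45

Element Jl pattern (n=3): 0.42473331 : 0.42091365 : 0.13904278 : 0.01531026
Gallium pattern (n=1): 0.6011 : 0.3989
Convolve the two distributions (both contribute in 2-u steps):
  M: 0.42473331×0.6011 = 0.255307
  M+2: 0.42473331×0.3989 + 0.42091365×0.6011 = 0.422437
  M+4: 0.42091365×0.3989 + 0.13904278×0.6011 = 0.251481
  M+6: 0.13904278×0.3989 + 0.01531026×0.6011 = 0.064667
  M+8: 0.01531026×0.3989 = 0.006107
Scale to base peak (0.422437) = 100: 60.44 : 100.00 : 59.53 : 15.31 : 1.45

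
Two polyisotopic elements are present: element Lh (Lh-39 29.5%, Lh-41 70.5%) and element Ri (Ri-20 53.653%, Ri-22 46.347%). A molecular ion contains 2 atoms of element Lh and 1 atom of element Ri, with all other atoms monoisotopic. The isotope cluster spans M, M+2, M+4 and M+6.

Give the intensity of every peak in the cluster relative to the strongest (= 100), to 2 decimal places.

Element Lh pattern (n=2): 0.087025 : 0.41595 : 0.497025
Element Ri pattern (n=1): 0.53653 : 0.46347
Convolve the two distributions (both contribute in 2-u steps):
  M: 0.087025×0.53653 = 0.046692
  M+2: 0.087025×0.46347 + 0.41595×0.53653 = 0.263503
  M+4: 0.41595×0.46347 + 0.497025×0.53653 = 0.459449
  M+6: 0.497025×0.46347 = 0.230356
Scale to base peak (0.459449) = 100: 10.16 : 57.35 : 100.00 : 50.14

10.16 : 57.35 : 100.00 : 50.14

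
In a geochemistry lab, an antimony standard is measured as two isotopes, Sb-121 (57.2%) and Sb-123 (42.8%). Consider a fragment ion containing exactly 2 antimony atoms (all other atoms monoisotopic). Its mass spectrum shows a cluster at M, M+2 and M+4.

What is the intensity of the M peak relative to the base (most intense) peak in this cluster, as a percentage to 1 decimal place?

66.8%

(0.572 + 0.428)^2 gives M 0.3272, M+2 0.4896, M+4 0.1832; the largest is M+2.
P(M+2) = C(2,1) × 0.572^1 × 0.428^1 = 2 × 0.5720 × 0.4280 = 0.489632 (base)
P(M) = C(2,0) × 0.572^2 × 0.428^0 = 1 × 0.327184 × 1.0000 = 0.327184
Relative intensity = 0.327184 / 0.489632 × 100 = 66.8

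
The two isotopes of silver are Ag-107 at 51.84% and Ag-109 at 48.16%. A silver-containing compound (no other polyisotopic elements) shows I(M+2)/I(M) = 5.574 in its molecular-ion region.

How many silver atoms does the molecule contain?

6

For n independent Ag atoms, I(M+2)/I(M) = n · (abundance Ag-109) / (abundance Ag-107) = n · 0.4816/0.5184.
n = 5.574 × 0.5184/0.4816 = 6.00 ≈ 6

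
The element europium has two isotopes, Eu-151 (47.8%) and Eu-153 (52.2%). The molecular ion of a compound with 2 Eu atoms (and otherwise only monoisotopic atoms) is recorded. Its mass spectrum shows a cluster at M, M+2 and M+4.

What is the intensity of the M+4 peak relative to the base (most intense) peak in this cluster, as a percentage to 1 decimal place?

54.6%

Term probabilities: M 0.2285, M+2 0.4990, M+4 0.2725. Base peak = M+2.
P(M+2) = C(2,1) × 0.478^1 × 0.522^1 = 2 × 0.4780 × 0.5220 = 0.499032 (base)
P(M+4) = C(2,2) × 0.478^0 × 0.522^2 = 1 × 1.0000 × 0.272484 = 0.272484
Relative intensity = 0.272484 / 0.499032 × 100 = 54.6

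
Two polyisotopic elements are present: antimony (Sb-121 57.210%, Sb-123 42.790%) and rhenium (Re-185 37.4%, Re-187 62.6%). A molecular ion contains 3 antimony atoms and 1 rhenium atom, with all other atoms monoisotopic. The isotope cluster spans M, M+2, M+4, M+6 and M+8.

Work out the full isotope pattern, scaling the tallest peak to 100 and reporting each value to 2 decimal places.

Antimony pattern (n=3): 0.18724742 : 0.42015297 : 0.3142518 : 0.07834781
Rhenium pattern (n=1): 0.3740 : 0.6260
Convolve the two distributions (both contribute in 2-u steps):
  M: 0.18724742×0.3740 = 0.070031
  M+2: 0.18724742×0.6260 + 0.42015297×0.3740 = 0.274354
  M+4: 0.42015297×0.6260 + 0.3142518×0.3740 = 0.380546
  M+6: 0.3142518×0.6260 + 0.07834781×0.3740 = 0.226024
  M+8: 0.07834781×0.6260 = 0.049046
Scale to base peak (0.380546) = 100: 18.40 : 72.09 : 100.00 : 59.39 : 12.89

18.40 : 72.09 : 100.00 : 59.39 : 12.89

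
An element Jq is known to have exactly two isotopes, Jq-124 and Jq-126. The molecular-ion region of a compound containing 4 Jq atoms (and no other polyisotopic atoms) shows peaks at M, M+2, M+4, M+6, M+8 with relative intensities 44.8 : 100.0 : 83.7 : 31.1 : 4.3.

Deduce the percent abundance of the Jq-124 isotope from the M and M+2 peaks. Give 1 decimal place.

Let p = fractional abundance of Jq-124. I(M+2)/I(M) = [C(4,1)·p^3·(1−p)] / p^4 = 4·(1−p)/p = 100.0/44.8 = 2.2321
(1−p)/p = 2.2321/4 = 0.5580  ⇒  p = 1/(1 + 0.5580) = 0.6418
Jq-124: 64.2%, Jq-126: 35.8%.

64.2%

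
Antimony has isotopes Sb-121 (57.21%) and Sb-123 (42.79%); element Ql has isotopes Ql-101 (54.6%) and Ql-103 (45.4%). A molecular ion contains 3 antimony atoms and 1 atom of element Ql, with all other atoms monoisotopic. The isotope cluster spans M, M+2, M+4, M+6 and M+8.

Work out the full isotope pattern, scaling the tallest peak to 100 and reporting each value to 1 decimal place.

28.2 : 86.8 : 100.0 : 51.2 : 9.8

Antimony pattern (n=3): 0.18724742 : 0.42015297 : 0.3142518 : 0.07834781
Element Ql pattern (n=1): 0.5460 : 0.4540
Convolve the two distributions (both contribute in 2-u steps):
  M: 0.18724742×0.5460 = 0.102237
  M+2: 0.18724742×0.4540 + 0.42015297×0.5460 = 0.314414
  M+4: 0.42015297×0.4540 + 0.3142518×0.5460 = 0.362331
  M+6: 0.3142518×0.4540 + 0.07834781×0.5460 = 0.185448
  M+8: 0.07834781×0.4540 = 0.035570
Scale to base peak (0.362331) = 100: 28.2 : 86.8 : 100.0 : 51.2 : 9.8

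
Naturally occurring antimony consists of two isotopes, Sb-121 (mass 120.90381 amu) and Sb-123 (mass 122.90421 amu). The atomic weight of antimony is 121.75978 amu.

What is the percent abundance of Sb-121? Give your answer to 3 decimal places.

57.210%

Let x be the fractional abundance of Sb-121; then Sb-123 has abundance 1 − x.
120.90381·x + 122.90421·(1 − x) = 121.75978
(120.90381 − 122.90421)·x = 121.75978 − 122.90421
x = -1.14443 / -2.00040 = 0.57210 → 57.210% Sb-121, 42.790% Sb-123.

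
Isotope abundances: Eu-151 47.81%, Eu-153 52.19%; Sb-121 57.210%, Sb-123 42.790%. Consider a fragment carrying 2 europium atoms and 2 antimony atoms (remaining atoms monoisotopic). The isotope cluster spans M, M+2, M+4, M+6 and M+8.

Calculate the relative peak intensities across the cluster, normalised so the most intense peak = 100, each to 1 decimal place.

19.9 : 73.3 : 100.0 : 59.9 : 13.3

Europium pattern (n=2): 0.22857961 : 0.49904078 : 0.27237961
Antimony pattern (n=2): 0.32729841 : 0.48960318 : 0.18309841
Convolve the two distributions (both contribute in 2-u steps):
  M: 0.22857961×0.32729841 = 0.074814
  M+2: 0.22857961×0.48960318 + 0.49904078×0.32729841 = 0.275249
  M+4: 0.22857961×0.18309841 + 0.49904078×0.48960318 + 0.27237961×0.32729841 = 0.375334
  M+6: 0.49904078×0.18309841 + 0.27237961×0.48960318 = 0.224731
  M+8: 0.27237961×0.18309841 = 0.049872
Scale to base peak (0.375334) = 100: 19.9 : 73.3 : 100.0 : 59.9 : 13.3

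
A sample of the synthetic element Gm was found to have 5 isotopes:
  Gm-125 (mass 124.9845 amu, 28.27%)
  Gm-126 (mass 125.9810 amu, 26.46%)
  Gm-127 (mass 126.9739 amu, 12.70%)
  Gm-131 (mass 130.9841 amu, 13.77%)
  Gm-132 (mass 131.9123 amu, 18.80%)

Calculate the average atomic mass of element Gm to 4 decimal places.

The abundance-weighted mean is 0.2827 × 124.9845 + 0.2646 × 125.9810 + 0.1270 × 126.9739 + 0.1377 × 130.9841 + 0.1880 × 131.9123
= 35.33312 + 33.33457 + 16.12569 + 18.03651 + 24.79951 = 127.62940 amu

127.6294 amu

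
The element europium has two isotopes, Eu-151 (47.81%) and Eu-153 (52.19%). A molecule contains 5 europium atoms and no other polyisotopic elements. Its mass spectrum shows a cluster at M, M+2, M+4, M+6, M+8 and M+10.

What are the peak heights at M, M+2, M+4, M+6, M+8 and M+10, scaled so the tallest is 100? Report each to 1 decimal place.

The 5 Eu atoms are independent, so intensities follow the terms of (0.4781 + 0.5219)^5.
P(M) = 0.4781^5 = 0.024980
P(M+2) = 5 × 0.4781^4 × 0.5219^1 = 0.136343
P(M+4) = 10 × 0.4781^3 × 0.5219^2 = 0.297667
P(M+6) = 10 × 0.4781^2 × 0.5219^3 = 0.324937
P(M+8) = 5 × 0.4781^1 × 0.5219^4 = 0.177353
P(M+10) = 0.5219^5 = 0.038720
The M+6 peak is largest (0.324937); scaling to 100 gives 7.7 : 42.0 : 91.6 : 100.0 : 54.6 : 11.9.

7.7 : 42.0 : 91.6 : 100.0 : 54.6 : 11.9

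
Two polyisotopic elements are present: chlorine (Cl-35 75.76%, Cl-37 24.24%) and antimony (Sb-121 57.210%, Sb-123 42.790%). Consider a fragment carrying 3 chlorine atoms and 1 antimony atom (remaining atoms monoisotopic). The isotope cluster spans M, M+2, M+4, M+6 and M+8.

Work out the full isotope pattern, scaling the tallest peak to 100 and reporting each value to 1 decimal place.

58.6 : 100.0 : 60.0 : 15.4 : 1.4

Chlorine pattern (n=3): 0.4348304 : 0.41738208 : 0.13354464 : 0.01424288
Antimony pattern (n=1): 0.5721 : 0.4279
Convolve the two distributions (both contribute in 2-u steps):
  M: 0.4348304×0.5721 = 0.248766
  M+2: 0.4348304×0.4279 + 0.41738208×0.5721 = 0.424848
  M+4: 0.41738208×0.4279 + 0.13354464×0.5721 = 0.254999
  M+6: 0.13354464×0.4279 + 0.01424288×0.5721 = 0.065292
  M+8: 0.01424288×0.4279 = 0.006095
Scale to base peak (0.424848) = 100: 58.6 : 100.0 : 60.0 : 15.4 : 1.4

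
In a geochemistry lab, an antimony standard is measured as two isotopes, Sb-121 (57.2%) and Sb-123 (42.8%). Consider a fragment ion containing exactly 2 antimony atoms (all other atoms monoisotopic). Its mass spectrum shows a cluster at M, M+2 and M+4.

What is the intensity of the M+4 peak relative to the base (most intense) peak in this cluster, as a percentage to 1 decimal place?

Binomial terms of (0.572 + 0.428)^2: M 0.3272, M+2 0.4896, M+4 0.1832 → M+2 is the base peak.
P(M+2) = C(2,1) × 0.572^1 × 0.428^1 = 2 × 0.5720 × 0.4280 = 0.489632 (base)
P(M+4) = C(2,2) × 0.572^0 × 0.428^2 = 1 × 1.0000 × 0.183184 = 0.183184
Relative intensity = 0.183184 / 0.489632 × 100 = 37.4

37.4%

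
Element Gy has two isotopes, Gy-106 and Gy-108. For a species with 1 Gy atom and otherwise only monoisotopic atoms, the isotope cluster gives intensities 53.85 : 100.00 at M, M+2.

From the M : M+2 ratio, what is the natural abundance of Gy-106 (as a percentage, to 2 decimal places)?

35.00%

If p is the fraction of Gy that is Gy-106, then I(M+2)/I(M) = [C(1,1)·p^0·(1−p)] / p^1 = 1·(1−p)/p = 100.00/53.85 = 1.8570
(1−p)/p = 1.8570/1 = 1.8570  ⇒  p = 1/(1 + 1.8570) = 0.3500
Gy-106: 35.00%, Gy-108: 65.00%.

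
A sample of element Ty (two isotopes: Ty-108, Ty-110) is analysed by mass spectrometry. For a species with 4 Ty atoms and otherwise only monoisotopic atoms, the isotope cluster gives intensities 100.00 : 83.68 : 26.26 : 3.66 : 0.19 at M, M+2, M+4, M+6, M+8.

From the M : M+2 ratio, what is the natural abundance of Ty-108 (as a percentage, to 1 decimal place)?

Let p = fractional abundance of Ty-108. I(M+2)/I(M) = [C(4,1)·p^3·(1−p)] / p^4 = 4·(1−p)/p = 83.68/100.00 = 0.8368
(1−p)/p = 0.8368/4 = 0.2092  ⇒  p = 1/(1 + 0.2092) = 0.8270
Ty-108: 82.7%, Ty-110: 17.3%.

82.7%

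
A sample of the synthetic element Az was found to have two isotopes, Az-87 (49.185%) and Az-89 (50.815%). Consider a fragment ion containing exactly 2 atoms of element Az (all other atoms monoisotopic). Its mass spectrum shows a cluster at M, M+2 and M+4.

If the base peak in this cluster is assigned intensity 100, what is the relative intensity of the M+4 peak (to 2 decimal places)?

Binomial terms of (0.49185 + 0.50815)^2: M 0.2419, M+2 0.4999, M+4 0.2582 → M+2 is the base peak.
P(M+2) = C(2,1) × 0.49185^1 × 0.50815^1 = 2 × 0.49185 × 0.50815 = 0.499867 (base)
P(M+4) = C(2,2) × 0.49185^0 × 0.50815^2 = 1 × 1.0000 × 0.25821642 = 0.258216
Relative intensity = 0.258216 / 0.499867 × 100 = 51.66

51.66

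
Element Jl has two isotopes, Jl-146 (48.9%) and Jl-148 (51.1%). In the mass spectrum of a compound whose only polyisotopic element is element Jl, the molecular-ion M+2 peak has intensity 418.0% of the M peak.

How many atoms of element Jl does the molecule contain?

With n Jl atoms, P(M+2)/P(M) = C(n,1)·p^(n−1)q / p^n = n·q/p = n · 0.511/0.489.
n = 4.180 × 0.489/0.511 = 4.00 ≈ 4

4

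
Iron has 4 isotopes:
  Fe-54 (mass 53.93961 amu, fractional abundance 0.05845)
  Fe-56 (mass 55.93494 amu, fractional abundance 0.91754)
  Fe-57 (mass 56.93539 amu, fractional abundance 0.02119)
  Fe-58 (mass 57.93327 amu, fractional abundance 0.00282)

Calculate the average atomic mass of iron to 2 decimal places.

Average mass = Σ (abundance × isotope mass) = 0.05845 × 53.93961 + 0.91754 × 55.93494 + 0.02119 × 56.93539 + 0.00282 × 57.93327
= 3.152770 + 51.322545 + 1.206461 + 0.163372 = 55.845148 amu

55.85 amu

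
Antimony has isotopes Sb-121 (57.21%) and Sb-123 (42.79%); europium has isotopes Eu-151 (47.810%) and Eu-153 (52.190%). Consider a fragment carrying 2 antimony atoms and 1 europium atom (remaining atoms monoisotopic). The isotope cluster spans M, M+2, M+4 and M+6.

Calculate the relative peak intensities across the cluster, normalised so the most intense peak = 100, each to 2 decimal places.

38.65 : 100.00 : 84.73 : 23.60

Antimony pattern (n=2): 0.32729841 : 0.48960318 : 0.18309841
Europium pattern (n=1): 0.4781 : 0.5219
Convolve the two distributions (both contribute in 2-u steps):
  M: 0.32729841×0.4781 = 0.156481
  M+2: 0.32729841×0.5219 + 0.48960318×0.4781 = 0.404896
  M+4: 0.48960318×0.5219 + 0.18309841×0.4781 = 0.343063
  M+6: 0.18309841×0.5219 = 0.095559
Scale to base peak (0.404896) = 100: 38.65 : 100.00 : 84.73 : 23.60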